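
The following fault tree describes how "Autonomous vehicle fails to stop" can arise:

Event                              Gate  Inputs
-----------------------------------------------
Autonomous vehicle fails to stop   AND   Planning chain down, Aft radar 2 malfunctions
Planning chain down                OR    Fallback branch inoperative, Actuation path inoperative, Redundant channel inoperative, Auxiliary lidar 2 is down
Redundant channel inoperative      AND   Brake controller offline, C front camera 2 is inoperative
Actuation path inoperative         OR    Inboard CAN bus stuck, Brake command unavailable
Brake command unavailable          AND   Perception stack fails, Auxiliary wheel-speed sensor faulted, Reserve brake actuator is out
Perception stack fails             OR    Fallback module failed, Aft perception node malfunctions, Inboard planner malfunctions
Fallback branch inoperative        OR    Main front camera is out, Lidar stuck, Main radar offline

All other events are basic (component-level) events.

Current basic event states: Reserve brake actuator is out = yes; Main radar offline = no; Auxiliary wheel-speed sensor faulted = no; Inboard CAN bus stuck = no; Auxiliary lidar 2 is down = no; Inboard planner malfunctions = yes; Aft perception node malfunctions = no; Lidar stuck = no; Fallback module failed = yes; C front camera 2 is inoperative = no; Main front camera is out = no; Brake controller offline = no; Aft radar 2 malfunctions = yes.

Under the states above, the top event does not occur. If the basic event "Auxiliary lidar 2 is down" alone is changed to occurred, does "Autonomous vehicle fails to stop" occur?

Yes

Counterfactual: set "Auxiliary lidar 2 is down" to occurred.
Fallback branch inoperative [OR]: Main front camera is out=not, Lidar stuck=not, Main radar offline=not → no input occurs → does not occur.
Perception stack fails [OR]: Fallback module failed=occurs, Aft perception node malfunctions=not, Inboard planner malfunctions=occurs → at least one input occurs → occurs.
Brake command unavailable [AND]: Perception stack fails=occurs, Auxiliary wheel-speed sensor faulted=not, Reserve brake actuator is out=occurs → not all inputs occur → does not occur.
Actuation path inoperative [OR]: Inboard CAN bus stuck=not, Brake command unavailable=not → no input occurs → does not occur.
Redundant channel inoperative [AND]: Brake controller offline=not, C front camera 2 is inoperative=not → not all inputs occur → does not occur.
Planning chain down [OR]: Fallback branch inoperative=not, Actuation path inoperative=not, Redundant channel inoperative=not, Auxiliary lidar 2 is down=occurs → at least one input occurs → occurs.
Autonomous vehicle fails to stop [AND]: Planning chain down=occurs, Aft radar 2 malfunctions=occurs → all inputs occur → occurs.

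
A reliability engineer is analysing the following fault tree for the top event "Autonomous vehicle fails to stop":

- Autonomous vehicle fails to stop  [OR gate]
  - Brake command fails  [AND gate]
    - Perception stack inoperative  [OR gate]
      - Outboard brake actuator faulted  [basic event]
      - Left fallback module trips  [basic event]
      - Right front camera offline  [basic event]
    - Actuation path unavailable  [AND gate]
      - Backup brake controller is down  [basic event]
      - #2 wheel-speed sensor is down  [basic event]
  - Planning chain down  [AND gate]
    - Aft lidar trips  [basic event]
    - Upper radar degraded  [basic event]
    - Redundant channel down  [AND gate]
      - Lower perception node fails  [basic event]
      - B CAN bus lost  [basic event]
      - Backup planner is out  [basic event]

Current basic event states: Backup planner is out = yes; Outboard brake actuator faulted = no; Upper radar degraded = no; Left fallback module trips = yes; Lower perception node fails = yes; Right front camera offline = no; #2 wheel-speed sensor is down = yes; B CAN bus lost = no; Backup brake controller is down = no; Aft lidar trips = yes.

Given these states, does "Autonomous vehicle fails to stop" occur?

Perception stack inoperative [OR]: Outboard brake actuator faulted=not, Left fallback module trips=occurs, Right front camera offline=not → at least one input occurs → occurs.
Actuation path unavailable [AND]: Backup brake controller is down=not, #2 wheel-speed sensor is down=occurs → not all inputs occur → does not occur.
Brake command fails [AND]: Perception stack inoperative=occurs, Actuation path unavailable=not → not all inputs occur → does not occur.
Redundant channel down [AND]: Lower perception node fails=occurs, B CAN bus lost=not, Backup planner is out=occurs → not all inputs occur → does not occur.
Planning chain down [AND]: Aft lidar trips=occurs, Upper radar degraded=not, Redundant channel down=not → not all inputs occur → does not occur.
Autonomous vehicle fails to stop [OR]: Brake command fails=not, Planning chain down=not → no input occurs → does not occur.

No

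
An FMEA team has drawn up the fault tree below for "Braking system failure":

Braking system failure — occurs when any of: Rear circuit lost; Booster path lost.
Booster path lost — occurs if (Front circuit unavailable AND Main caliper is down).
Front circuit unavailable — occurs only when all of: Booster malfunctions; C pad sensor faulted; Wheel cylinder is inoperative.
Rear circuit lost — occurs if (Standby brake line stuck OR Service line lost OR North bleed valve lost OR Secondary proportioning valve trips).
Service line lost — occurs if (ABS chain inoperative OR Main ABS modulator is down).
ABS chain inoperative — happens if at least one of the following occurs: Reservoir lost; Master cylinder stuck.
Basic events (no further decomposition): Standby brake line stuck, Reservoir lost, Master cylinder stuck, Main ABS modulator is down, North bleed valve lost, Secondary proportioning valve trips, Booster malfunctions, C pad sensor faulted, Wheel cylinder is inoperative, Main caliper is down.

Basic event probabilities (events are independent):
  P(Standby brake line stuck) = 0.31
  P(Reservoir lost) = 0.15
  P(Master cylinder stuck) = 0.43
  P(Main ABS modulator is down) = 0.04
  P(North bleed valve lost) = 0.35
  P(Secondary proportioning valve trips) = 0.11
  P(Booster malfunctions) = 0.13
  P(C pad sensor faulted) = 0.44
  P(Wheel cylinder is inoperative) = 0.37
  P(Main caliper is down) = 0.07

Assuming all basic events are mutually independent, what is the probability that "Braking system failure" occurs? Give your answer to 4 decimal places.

P(ABS chain inoperative) [OR] = 1 − (1−0.15) × (1−0.43) = 0.515500
P(Service line lost) [OR] = 1 − (1−0.515500) × (1−0.04) = 0.534880
P(Rear circuit lost) [OR] = 1 − (1−0.31) × (1−0.534880) × (1−0.35) × (1−0.11) = 0.814340
P(Front circuit unavailable) [AND] = 0.13 × 0.44 × 0.37 = 0.021164
P(Booster path lost) [AND] = 0.021164 × 0.07 = 0.001481
P(Braking system failure) [OR] = 1 − (1−0.814340) × (1−0.001481) = 0.814615
Rounded to 4 decimal places: P(Braking system failure) ≈ 0.8146.

0.8146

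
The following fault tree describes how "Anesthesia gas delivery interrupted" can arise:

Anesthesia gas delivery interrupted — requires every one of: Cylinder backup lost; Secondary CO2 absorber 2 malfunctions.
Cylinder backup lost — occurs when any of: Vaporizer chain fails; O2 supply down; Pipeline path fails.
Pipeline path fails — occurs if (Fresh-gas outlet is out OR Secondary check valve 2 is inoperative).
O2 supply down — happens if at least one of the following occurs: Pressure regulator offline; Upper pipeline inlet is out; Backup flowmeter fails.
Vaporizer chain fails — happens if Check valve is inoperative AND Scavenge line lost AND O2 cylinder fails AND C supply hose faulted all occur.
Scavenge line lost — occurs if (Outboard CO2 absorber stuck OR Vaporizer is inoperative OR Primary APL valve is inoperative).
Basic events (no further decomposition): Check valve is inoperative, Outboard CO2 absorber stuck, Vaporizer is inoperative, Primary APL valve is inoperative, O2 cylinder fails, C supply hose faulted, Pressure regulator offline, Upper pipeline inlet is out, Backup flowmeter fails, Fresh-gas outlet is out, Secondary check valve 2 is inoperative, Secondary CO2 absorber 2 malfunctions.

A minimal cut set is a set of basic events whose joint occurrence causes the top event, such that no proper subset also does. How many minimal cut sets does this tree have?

8

Scavenge line lost [OR]: union of children's cut sets → 3 cut set(s).
Vaporizer chain fails [AND]: one cut set from each child combined → 1 × 3 × 1 × 1 = 3 cut set(s).
O2 supply down [OR]: union of children's cut sets → 3 cut set(s).
Pipeline path fails [OR]: union of children's cut sets → 2 cut set(s).
Cylinder backup lost [OR]: union of children's cut sets → 8 cut set(s).
Anesthesia gas delivery interrupted [AND]: one cut set from each child combined → 8 × 1 = 8 cut set(s).
Minimal cut sets: {C supply hose faulted, Check valve is inoperative, O2 cylinder fails, Outboard CO2 absorber stuck, Secondary CO2 absorber 2 malfunctions}; {C supply hose faulted, Check valve is inoperative, O2 cylinder fails, Secondary CO2 absorber 2 malfunctions, Vaporizer is inoperative}; {C supply hose faulted, Check valve is inoperative, O2 cylinder fails, Primary APL valve is inoperative, Secondary CO2 absorber 2 malfunctions}; {Pressure regulator offline, Secondary CO2 absorber 2 malfunctions}; {Secondary CO2 absorber 2 malfunctions, Upper pipeline inlet is out}; {Backup flowmeter fails, Secondary CO2 absorber 2 malfunctions}; {Fresh-gas outlet is out, Secondary CO2 absorber 2 malfunctions}; {Secondary CO2 absorber 2 malfunctions, Secondary check valve 2 is inoperative}.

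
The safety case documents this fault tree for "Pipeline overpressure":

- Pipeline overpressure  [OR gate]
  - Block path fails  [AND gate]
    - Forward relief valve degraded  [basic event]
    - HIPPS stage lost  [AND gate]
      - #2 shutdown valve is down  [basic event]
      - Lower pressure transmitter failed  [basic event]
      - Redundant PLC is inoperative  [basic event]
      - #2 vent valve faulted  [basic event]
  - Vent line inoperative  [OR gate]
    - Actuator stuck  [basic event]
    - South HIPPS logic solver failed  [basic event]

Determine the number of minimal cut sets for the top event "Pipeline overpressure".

HIPPS stage lost [AND]: one cut set from each child combined → 1 × 1 × 1 × 1 = 1 cut set(s).
Block path fails [AND]: one cut set from each child combined → 1 × 1 = 1 cut set(s).
Vent line inoperative [OR]: union of children's cut sets → 2 cut set(s).
Pipeline overpressure [OR]: union of children's cut sets → 3 cut set(s).
Minimal cut sets: {#2 shutdown valve is down, #2 vent valve faulted, Forward relief valve degraded, Lower pressure transmitter failed, Redundant PLC is inoperative}; {Actuator stuck}; {South HIPPS logic solver failed}.

3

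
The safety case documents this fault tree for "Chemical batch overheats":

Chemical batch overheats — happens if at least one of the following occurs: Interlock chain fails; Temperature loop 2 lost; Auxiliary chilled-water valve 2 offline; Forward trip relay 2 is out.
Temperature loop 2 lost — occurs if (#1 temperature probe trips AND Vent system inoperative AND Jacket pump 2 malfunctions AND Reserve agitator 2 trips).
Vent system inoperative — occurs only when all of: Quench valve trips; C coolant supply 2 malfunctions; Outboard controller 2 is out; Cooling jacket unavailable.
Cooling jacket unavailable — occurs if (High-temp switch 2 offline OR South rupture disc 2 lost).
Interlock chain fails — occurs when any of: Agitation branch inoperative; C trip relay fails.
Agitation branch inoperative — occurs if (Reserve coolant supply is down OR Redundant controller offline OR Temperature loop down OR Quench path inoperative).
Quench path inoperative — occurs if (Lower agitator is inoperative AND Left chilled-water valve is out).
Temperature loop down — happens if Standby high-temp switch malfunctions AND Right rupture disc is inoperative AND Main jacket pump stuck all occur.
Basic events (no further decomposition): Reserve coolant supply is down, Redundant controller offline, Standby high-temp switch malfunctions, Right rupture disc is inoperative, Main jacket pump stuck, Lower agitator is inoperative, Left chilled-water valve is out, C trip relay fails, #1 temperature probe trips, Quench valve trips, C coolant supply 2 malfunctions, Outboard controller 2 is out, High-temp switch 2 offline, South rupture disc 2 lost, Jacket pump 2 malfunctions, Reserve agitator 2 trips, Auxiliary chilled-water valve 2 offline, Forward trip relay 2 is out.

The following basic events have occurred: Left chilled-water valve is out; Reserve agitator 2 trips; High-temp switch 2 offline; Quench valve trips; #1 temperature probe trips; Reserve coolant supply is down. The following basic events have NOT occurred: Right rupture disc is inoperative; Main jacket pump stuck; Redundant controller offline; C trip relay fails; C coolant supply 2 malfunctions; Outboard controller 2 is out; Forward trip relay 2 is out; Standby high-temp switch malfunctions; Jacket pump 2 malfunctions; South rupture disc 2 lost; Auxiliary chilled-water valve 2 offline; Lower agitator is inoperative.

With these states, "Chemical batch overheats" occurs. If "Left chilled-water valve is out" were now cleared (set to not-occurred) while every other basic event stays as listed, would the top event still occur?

Yes

Counterfactual: set "Left chilled-water valve is out" to not occurred.
Temperature loop down [AND]: Standby high-temp switch malfunctions=not, Right rupture disc is inoperative=not, Main jacket pump stuck=not → not all inputs occur → does not occur.
Quench path inoperative [AND]: Lower agitator is inoperative=not, Left chilled-water valve is out=not → not all inputs occur → does not occur.
Agitation branch inoperative [OR]: Reserve coolant supply is down=occurs, Redundant controller offline=not, Temperature loop down=not, Quench path inoperative=not → at least one input occurs → occurs.
Interlock chain fails [OR]: Agitation branch inoperative=occurs, C trip relay fails=not → at least one input occurs → occurs.
Cooling jacket unavailable [OR]: High-temp switch 2 offline=occurs, South rupture disc 2 lost=not → at least one input occurs → occurs.
Vent system inoperative [AND]: Quench valve trips=occurs, C coolant supply 2 malfunctions=not, Outboard controller 2 is out=not, Cooling jacket unavailable=occurs → not all inputs occur → does not occur.
Temperature loop 2 lost [AND]: #1 temperature probe trips=occurs, Vent system inoperative=not, Jacket pump 2 malfunctions=not, Reserve agitator 2 trips=occurs → not all inputs occur → does not occur.
Chemical batch overheats [OR]: Interlock chain fails=occurs, Temperature loop 2 lost=not, Auxiliary chilled-water valve 2 offline=not, Forward trip relay 2 is out=not → at least one input occurs → occurs.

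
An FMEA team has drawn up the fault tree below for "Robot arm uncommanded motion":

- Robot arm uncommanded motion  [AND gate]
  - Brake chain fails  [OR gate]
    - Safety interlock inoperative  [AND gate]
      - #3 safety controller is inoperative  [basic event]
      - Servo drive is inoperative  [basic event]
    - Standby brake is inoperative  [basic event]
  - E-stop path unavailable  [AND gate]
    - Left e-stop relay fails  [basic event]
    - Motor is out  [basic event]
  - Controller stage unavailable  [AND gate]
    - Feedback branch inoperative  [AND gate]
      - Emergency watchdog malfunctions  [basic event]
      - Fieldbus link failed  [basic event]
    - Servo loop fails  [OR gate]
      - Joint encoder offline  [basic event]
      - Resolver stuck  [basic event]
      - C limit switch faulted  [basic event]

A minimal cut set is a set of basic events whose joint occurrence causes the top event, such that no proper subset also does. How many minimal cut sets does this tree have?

6

Safety interlock inoperative [AND]: one cut set from each child combined → 1 × 1 = 1 cut set(s).
Brake chain fails [OR]: union of children's cut sets → 2 cut set(s).
E-stop path unavailable [AND]: one cut set from each child combined → 1 × 1 = 1 cut set(s).
Feedback branch inoperative [AND]: one cut set from each child combined → 1 × 1 = 1 cut set(s).
Servo loop fails [OR]: union of children's cut sets → 3 cut set(s).
Controller stage unavailable [AND]: one cut set from each child combined → 1 × 3 = 3 cut set(s).
Robot arm uncommanded motion [AND]: one cut set from each child combined → 2 × 1 × 3 = 6 cut set(s).
Minimal cut sets: {#3 safety controller is inoperative, Emergency watchdog malfunctions, Fieldbus link failed, Joint encoder offline, Left e-stop relay fails, Motor is out, Servo drive is inoperative}; {#3 safety controller is inoperative, Emergency watchdog malfunctions, Fieldbus link failed, Left e-stop relay fails, Motor is out, Resolver stuck, Servo drive is inoperative}; {#3 safety controller is inoperative, C limit switch faulted, Emergency watchdog malfunctions, Fieldbus link failed, Left e-stop relay fails, Motor is out, Servo drive is inoperative}; {Emergency watchdog malfunctions, Fieldbus link failed, Joint encoder offline, Left e-stop relay fails, Motor is out, Standby brake is inoperative}; {Emergency watchdog malfunctions, Fieldbus link failed, Left e-stop relay fails, Motor is out, Resolver stuck, Standby brake is inoperative}; {C limit switch faulted, Emergency watchdog malfunctions, Fieldbus link failed, Left e-stop relay fails, Motor is out, Standby brake is inoperative}.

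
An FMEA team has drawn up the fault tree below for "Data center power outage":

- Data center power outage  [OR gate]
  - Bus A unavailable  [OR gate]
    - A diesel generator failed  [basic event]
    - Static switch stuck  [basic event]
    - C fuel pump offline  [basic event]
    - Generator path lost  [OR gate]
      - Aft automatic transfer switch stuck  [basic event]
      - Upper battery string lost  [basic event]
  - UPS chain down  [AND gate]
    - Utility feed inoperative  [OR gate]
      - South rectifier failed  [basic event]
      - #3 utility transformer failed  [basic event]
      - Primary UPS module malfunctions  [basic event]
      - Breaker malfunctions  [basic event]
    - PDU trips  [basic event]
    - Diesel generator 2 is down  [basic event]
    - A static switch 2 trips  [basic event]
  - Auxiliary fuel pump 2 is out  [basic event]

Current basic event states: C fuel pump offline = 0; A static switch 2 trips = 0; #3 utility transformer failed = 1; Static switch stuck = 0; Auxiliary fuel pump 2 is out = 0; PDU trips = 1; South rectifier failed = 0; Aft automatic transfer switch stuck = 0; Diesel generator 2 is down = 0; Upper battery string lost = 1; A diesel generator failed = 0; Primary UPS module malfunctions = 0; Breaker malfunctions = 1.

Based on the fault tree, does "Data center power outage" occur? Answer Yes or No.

Yes

Generator path lost [OR]: Aft automatic transfer switch stuck=not, Upper battery string lost=occurs → at least one input occurs → occurs.
Bus A unavailable [OR]: A diesel generator failed=not, Static switch stuck=not, C fuel pump offline=not, Generator path lost=occurs → at least one input occurs → occurs.
Utility feed inoperative [OR]: South rectifier failed=not, #3 utility transformer failed=occurs, Primary UPS module malfunctions=not, Breaker malfunctions=occurs → at least one input occurs → occurs.
UPS chain down [AND]: Utility feed inoperative=occurs, PDU trips=occurs, Diesel generator 2 is down=not, A static switch 2 trips=not → not all inputs occur → does not occur.
Data center power outage [OR]: Bus A unavailable=occurs, UPS chain down=not, Auxiliary fuel pump 2 is out=not → at least one input occurs → occurs.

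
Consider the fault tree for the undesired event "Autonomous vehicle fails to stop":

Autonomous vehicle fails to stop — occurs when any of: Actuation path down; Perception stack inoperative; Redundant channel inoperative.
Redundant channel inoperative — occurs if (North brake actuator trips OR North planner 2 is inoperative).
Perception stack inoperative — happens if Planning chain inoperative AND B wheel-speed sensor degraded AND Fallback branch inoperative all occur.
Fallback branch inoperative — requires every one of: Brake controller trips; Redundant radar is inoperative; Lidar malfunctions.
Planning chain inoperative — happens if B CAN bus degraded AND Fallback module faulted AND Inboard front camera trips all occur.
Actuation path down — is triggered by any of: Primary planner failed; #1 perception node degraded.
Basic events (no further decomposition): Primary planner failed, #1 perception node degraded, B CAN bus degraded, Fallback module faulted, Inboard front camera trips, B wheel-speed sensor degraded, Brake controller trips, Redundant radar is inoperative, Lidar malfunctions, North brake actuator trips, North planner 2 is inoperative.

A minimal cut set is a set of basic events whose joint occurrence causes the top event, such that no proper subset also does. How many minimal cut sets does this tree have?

Actuation path down [OR]: union of children's cut sets → 2 cut set(s).
Planning chain inoperative [AND]: one cut set from each child combined → 1 × 1 × 1 = 1 cut set(s).
Fallback branch inoperative [AND]: one cut set from each child combined → 1 × 1 × 1 = 1 cut set(s).
Perception stack inoperative [AND]: one cut set from each child combined → 1 × 1 × 1 = 1 cut set(s).
Redundant channel inoperative [OR]: union of children's cut sets → 2 cut set(s).
Autonomous vehicle fails to stop [OR]: union of children's cut sets → 5 cut set(s).
Minimal cut sets: {Primary planner failed}; {#1 perception node degraded}; {B CAN bus degraded, B wheel-speed sensor degraded, Brake controller trips, Fallback module faulted, Inboard front camera trips, Lidar malfunctions, Redundant radar is inoperative}; {North brake actuator trips}; {North planner 2 is inoperative}.

5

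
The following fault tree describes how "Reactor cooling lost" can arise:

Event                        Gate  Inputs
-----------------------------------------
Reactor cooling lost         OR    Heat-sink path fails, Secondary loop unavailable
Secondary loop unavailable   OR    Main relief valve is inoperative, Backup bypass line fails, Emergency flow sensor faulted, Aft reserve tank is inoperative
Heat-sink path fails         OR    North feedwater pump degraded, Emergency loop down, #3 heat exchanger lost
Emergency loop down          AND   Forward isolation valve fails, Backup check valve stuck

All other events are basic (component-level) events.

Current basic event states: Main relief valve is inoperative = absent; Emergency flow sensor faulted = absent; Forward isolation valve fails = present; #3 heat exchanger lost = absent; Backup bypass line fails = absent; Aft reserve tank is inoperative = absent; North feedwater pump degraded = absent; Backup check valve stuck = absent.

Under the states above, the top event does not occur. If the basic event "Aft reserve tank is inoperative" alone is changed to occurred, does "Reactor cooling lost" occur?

Yes

Counterfactual: set "Aft reserve tank is inoperative" to occurred.
Emergency loop down [AND]: Forward isolation valve fails=occurs, Backup check valve stuck=not → not all inputs occur → does not occur.
Heat-sink path fails [OR]: North feedwater pump degraded=not, Emergency loop down=not, #3 heat exchanger lost=not → no input occurs → does not occur.
Secondary loop unavailable [OR]: Main relief valve is inoperative=not, Backup bypass line fails=not, Emergency flow sensor faulted=not, Aft reserve tank is inoperative=occurs → at least one input occurs → occurs.
Reactor cooling lost [OR]: Heat-sink path fails=not, Secondary loop unavailable=occurs → at least one input occurs → occurs.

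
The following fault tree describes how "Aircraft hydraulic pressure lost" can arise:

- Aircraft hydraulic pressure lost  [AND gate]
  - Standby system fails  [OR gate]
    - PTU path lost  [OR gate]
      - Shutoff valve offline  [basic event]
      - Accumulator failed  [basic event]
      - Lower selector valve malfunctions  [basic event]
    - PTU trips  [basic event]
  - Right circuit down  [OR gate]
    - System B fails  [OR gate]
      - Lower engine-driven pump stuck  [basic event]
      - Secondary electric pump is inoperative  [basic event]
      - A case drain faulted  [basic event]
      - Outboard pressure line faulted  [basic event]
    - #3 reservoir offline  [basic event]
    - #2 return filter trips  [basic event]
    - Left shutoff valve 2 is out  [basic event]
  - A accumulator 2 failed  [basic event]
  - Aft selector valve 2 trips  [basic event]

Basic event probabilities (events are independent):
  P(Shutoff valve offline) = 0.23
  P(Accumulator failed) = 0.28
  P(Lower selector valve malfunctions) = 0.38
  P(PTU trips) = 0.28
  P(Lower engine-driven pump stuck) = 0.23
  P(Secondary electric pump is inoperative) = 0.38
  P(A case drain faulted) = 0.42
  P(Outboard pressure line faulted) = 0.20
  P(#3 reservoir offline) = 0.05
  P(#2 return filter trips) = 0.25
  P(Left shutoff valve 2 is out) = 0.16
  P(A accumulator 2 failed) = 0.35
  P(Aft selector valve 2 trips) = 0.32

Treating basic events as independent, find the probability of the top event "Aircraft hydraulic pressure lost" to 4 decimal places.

P(PTU path lost) [OR] = 1 − (1−0.23) × (1−0.28) × (1−0.38) = 0.656272
P(Standby system fails) [OR] = 1 − (1−0.656272) × (1−0.28) = 0.752516
P(System B fails) [OR] = 1 − (1−0.23) × (1−0.38) × (1−0.42) × (1−0.20) = 0.778486
P(Right circuit down) [OR] = 1 − (1−0.778486) × (1−0.05) × (1−0.25) × (1−0.16) = 0.867424
P(Aircraft hydraulic pressure lost) [AND] = 0.752516 × 0.867424 × 0.35 × 0.32 = 0.073108
Rounded to 4 decimal places: P(Aircraft hydraulic pressure lost) ≈ 0.0731.

0.0731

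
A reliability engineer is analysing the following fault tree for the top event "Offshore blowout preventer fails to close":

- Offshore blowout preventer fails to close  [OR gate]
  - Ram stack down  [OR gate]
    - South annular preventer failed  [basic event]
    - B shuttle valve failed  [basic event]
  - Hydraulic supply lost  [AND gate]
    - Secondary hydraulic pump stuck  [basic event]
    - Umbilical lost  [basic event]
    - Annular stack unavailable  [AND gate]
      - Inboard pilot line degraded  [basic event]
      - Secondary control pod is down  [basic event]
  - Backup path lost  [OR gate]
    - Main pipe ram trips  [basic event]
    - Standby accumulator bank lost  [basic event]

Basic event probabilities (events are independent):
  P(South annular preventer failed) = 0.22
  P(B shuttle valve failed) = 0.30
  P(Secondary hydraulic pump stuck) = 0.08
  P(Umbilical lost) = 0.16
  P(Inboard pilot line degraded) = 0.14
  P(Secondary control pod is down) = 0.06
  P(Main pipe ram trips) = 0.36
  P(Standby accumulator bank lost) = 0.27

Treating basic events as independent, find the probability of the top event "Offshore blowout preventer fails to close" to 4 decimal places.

P(Ram stack down) [OR] = 1 − (1−0.22) × (1−0.30) = 0.454000
P(Annular stack unavailable) [AND] = 0.14 × 0.06 = 0.008400
P(Hydraulic supply lost) [AND] = 0.08 × 0.16 × 0.008400 = 0.000108
P(Backup path lost) [OR] = 1 − (1−0.36) × (1−0.27) = 0.532800
P(Offshore blowout preventer fails to close) [OR] = 1 − (1−0.454000) × (1−0.000108) × (1−0.532800) = 0.744936
Rounded to 4 decimal places: P(Offshore blowout preventer fails to close) ≈ 0.7449.

0.7449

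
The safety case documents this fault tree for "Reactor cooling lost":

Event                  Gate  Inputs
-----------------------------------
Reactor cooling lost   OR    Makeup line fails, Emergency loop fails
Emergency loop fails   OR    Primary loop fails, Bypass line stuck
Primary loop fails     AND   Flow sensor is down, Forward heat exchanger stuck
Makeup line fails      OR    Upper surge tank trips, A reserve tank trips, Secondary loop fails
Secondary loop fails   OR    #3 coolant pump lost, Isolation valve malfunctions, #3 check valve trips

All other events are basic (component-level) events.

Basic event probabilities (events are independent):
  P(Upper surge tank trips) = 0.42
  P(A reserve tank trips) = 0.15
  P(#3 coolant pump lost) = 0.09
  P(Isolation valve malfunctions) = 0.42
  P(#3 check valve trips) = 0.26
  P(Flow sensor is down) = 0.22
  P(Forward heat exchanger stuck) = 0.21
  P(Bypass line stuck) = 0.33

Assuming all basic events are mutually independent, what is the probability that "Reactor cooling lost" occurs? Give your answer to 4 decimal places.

P(Secondary loop fails) [OR] = 1 − (1−0.09) × (1−0.42) × (1−0.26) = 0.609428
P(Makeup line fails) [OR] = 1 − (1−0.42) × (1−0.15) × (1−0.609428) = 0.807448
P(Primary loop fails) [AND] = 0.22 × 0.21 = 0.046200
P(Emergency loop fails) [OR] = 1 − (1−0.046200) × (1−0.33) = 0.360954
P(Reactor cooling lost) [OR] = 1 − (1−0.807448) × (1−0.360954) = 0.876950
Rounded to 4 decimal places: P(Reactor cooling lost) ≈ 0.8770.

0.8770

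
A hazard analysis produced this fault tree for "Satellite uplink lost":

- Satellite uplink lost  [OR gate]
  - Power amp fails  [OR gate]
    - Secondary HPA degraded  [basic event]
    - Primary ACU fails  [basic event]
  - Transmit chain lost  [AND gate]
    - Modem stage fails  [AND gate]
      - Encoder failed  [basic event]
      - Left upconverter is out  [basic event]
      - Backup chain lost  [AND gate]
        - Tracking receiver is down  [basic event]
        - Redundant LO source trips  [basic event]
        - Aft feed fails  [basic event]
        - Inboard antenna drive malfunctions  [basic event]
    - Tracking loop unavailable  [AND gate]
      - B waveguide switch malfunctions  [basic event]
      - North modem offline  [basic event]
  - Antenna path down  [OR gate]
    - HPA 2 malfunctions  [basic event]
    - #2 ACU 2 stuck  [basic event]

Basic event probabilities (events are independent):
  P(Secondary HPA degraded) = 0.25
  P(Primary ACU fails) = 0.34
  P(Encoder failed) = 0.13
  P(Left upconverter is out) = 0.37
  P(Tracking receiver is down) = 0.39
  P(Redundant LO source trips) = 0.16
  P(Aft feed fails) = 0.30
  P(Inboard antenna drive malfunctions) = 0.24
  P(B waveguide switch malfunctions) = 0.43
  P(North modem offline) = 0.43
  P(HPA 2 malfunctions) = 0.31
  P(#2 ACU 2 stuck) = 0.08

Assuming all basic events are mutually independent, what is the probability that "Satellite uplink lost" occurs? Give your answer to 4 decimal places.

0.6858

P(Power amp fails) [OR] = 1 − (1−0.25) × (1−0.34) = 0.505000
P(Backup chain lost) [AND] = 0.39 × 0.16 × 0.30 × 0.24 = 0.004493
P(Modem stage fails) [AND] = 0.13 × 0.37 × 0.004493 = 0.000216
P(Tracking loop unavailable) [AND] = 0.43 × 0.43 = 0.184900
P(Transmit chain lost) [AND] = 0.000216 × 0.184900 = 0.000040
P(Antenna path down) [OR] = 1 − (1−0.31) × (1−0.08) = 0.365200
P(Satellite uplink lost) [OR] = 1 − (1−0.505000) × (1−0.000040) × (1−0.365200) = 0.685787
Rounded to 4 decimal places: P(Satellite uplink lost) ≈ 0.6858.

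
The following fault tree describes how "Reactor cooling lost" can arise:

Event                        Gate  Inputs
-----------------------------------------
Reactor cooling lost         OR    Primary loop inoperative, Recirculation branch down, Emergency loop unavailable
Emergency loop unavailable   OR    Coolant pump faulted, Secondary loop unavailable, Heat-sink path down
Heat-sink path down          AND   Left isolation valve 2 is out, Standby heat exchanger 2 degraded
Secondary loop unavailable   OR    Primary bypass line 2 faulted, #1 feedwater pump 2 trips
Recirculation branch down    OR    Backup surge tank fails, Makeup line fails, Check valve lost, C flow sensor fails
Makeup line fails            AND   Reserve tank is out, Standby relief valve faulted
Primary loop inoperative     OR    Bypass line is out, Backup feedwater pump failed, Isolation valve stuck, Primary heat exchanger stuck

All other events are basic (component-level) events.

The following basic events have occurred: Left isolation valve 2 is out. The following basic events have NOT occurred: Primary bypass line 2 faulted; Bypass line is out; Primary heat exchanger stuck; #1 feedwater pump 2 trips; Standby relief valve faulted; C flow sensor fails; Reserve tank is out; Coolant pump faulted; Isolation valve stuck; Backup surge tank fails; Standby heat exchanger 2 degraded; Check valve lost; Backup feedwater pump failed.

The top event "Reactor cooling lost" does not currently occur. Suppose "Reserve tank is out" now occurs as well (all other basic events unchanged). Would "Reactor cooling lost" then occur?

Counterfactual: set "Reserve tank is out" to occurred.
Primary loop inoperative [OR]: Bypass line is out=not, Backup feedwater pump failed=not, Isolation valve stuck=not, Primary heat exchanger stuck=not → no input occurs → does not occur.
Makeup line fails [AND]: Reserve tank is out=occurs, Standby relief valve faulted=not → not all inputs occur → does not occur.
Recirculation branch down [OR]: Backup surge tank fails=not, Makeup line fails=not, Check valve lost=not, C flow sensor fails=not → no input occurs → does not occur.
Secondary loop unavailable [OR]: Primary bypass line 2 faulted=not, #1 feedwater pump 2 trips=not → no input occurs → does not occur.
Heat-sink path down [AND]: Left isolation valve 2 is out=occurs, Standby heat exchanger 2 degraded=not → not all inputs occur → does not occur.
Emergency loop unavailable [OR]: Coolant pump faulted=not, Secondary loop unavailable=not, Heat-sink path down=not → no input occurs → does not occur.
Reactor cooling lost [OR]: Primary loop inoperative=not, Recirculation branch down=not, Emergency loop unavailable=not → no input occurs → does not occur.

No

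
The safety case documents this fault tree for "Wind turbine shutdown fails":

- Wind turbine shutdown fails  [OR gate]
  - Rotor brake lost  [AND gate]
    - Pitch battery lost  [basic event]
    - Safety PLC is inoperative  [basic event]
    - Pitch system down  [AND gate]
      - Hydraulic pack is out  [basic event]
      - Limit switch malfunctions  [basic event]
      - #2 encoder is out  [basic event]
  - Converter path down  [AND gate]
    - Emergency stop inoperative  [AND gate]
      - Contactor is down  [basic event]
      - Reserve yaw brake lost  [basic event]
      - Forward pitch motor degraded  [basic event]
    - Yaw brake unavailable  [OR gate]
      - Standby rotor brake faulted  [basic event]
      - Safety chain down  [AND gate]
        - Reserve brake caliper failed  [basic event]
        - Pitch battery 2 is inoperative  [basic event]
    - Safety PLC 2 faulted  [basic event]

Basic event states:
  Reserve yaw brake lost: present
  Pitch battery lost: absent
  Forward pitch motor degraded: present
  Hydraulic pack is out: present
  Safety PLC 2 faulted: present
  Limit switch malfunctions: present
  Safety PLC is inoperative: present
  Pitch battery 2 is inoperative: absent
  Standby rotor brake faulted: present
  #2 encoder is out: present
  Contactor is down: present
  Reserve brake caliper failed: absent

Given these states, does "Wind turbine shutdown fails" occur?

Pitch system down [AND]: Hydraulic pack is out=occurs, Limit switch malfunctions=occurs, #2 encoder is out=occurs → all inputs occur → occurs.
Rotor brake lost [AND]: Pitch battery lost=not, Safety PLC is inoperative=occurs, Pitch system down=occurs → not all inputs occur → does not occur.
Emergency stop inoperative [AND]: Contactor is down=occurs, Reserve yaw brake lost=occurs, Forward pitch motor degraded=occurs → all inputs occur → occurs.
Safety chain down [AND]: Reserve brake caliper failed=not, Pitch battery 2 is inoperative=not → not all inputs occur → does not occur.
Yaw brake unavailable [OR]: Standby rotor brake faulted=occurs, Safety chain down=not → at least one input occurs → occurs.
Converter path down [AND]: Emergency stop inoperative=occurs, Yaw brake unavailable=occurs, Safety PLC 2 faulted=occurs → all inputs occur → occurs.
Wind turbine shutdown fails [OR]: Rotor brake lost=not, Converter path down=occurs → at least one input occurs → occurs.

Yes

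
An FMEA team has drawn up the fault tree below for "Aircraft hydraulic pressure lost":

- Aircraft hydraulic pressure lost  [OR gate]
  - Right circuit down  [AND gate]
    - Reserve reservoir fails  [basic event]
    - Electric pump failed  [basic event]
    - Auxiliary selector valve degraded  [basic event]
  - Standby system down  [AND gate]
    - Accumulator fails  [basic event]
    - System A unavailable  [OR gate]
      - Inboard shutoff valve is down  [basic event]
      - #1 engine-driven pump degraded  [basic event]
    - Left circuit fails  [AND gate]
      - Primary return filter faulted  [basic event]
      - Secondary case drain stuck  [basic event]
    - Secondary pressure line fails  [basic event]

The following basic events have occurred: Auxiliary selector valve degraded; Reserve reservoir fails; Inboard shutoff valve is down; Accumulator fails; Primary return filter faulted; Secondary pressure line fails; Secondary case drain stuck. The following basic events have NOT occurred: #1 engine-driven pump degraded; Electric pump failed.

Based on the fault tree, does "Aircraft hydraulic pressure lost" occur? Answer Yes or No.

Right circuit down [AND]: Reserve reservoir fails=occurs, Electric pump failed=not, Auxiliary selector valve degraded=occurs → not all inputs occur → does not occur.
System A unavailable [OR]: Inboard shutoff valve is down=occurs, #1 engine-driven pump degraded=not → at least one input occurs → occurs.
Left circuit fails [AND]: Primary return filter faulted=occurs, Secondary case drain stuck=occurs → all inputs occur → occurs.
Standby system down [AND]: Accumulator fails=occurs, System A unavailable=occurs, Left circuit fails=occurs, Secondary pressure line fails=occurs → all inputs occur → occurs.
Aircraft hydraulic pressure lost [OR]: Right circuit down=not, Standby system down=occurs → at least one input occurs → occurs.

Yes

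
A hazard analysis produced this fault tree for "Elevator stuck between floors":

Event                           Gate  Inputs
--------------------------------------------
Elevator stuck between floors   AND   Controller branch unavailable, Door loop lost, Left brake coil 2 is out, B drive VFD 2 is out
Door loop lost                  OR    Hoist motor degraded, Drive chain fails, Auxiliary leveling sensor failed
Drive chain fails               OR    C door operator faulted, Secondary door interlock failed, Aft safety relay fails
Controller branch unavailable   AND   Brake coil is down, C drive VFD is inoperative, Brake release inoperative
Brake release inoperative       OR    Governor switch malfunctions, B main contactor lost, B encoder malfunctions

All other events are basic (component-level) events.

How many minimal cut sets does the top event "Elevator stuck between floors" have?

Brake release inoperative [OR]: union of children's cut sets → 3 cut set(s).
Controller branch unavailable [AND]: one cut set from each child combined → 1 × 1 × 3 = 3 cut set(s).
Drive chain fails [OR]: union of children's cut sets → 3 cut set(s).
Door loop lost [OR]: union of children's cut sets → 5 cut set(s).
Elevator stuck between floors [AND]: one cut set from each child combined → 3 × 5 × 1 × 1 = 15 cut set(s).

15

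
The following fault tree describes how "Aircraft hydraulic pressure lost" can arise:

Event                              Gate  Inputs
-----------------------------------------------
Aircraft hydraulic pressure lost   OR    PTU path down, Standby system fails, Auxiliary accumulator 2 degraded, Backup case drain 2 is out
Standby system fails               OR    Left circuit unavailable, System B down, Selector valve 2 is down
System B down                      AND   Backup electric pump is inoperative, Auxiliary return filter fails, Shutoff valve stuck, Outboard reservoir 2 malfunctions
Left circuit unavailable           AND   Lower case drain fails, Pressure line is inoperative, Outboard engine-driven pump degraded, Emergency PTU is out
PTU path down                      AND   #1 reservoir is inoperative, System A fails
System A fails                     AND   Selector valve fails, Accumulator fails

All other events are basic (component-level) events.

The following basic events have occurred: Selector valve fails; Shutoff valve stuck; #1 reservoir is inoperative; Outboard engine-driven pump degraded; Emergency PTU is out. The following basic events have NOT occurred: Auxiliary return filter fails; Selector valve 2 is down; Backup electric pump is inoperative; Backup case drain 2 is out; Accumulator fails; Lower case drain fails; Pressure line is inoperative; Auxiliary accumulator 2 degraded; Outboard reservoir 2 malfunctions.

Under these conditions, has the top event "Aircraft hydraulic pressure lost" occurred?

No

System A fails [AND]: Selector valve fails=occurs, Accumulator fails=not → not all inputs occur → does not occur.
PTU path down [AND]: #1 reservoir is inoperative=occurs, System A fails=not → not all inputs occur → does not occur.
Left circuit unavailable [AND]: Lower case drain fails=not, Pressure line is inoperative=not, Outboard engine-driven pump degraded=occurs, Emergency PTU is out=occurs → not all inputs occur → does not occur.
System B down [AND]: Backup electric pump is inoperative=not, Auxiliary return filter fails=not, Shutoff valve stuck=occurs, Outboard reservoir 2 malfunctions=not → not all inputs occur → does not occur.
Standby system fails [OR]: Left circuit unavailable=not, System B down=not, Selector valve 2 is down=not → no input occurs → does not occur.
Aircraft hydraulic pressure lost [OR]: PTU path down=not, Standby system fails=not, Auxiliary accumulator 2 degraded=not, Backup case drain 2 is out=not → no input occurs → does not occur.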